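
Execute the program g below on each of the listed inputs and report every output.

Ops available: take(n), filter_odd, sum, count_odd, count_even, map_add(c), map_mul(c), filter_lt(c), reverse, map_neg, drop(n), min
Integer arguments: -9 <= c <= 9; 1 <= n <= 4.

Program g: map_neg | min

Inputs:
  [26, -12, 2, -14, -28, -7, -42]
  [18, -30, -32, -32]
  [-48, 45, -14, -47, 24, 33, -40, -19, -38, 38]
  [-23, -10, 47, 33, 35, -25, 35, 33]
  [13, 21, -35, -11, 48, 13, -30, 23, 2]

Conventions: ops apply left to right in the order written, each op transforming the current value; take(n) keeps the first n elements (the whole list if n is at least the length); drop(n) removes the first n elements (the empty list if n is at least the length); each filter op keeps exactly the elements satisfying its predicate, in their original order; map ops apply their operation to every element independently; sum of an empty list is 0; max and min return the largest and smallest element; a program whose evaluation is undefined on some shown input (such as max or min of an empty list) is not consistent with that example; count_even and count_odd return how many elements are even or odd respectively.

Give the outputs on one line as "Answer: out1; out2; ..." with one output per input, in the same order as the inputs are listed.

-26; -18; -45; -47; -48

Execution, op by op:
  [26, -12, 2, -14, -28, -7, -42] -> [-26, 12, -2, 14, 28, 7, 42] -> -26
  [18, -30, -32, -32] -> [-18, 30, 32, 32] -> -18
  [-48, 45, -14, -47, 24, 33, -40, -19, -38, 38] -> [48, -45, 14, 47, -24, -33, 40, 19, 38, -38] -> -45
  [-23, -10, 47, 33, 35, -25, 35, 33] -> [23, 10, -47, -33, -35, 25, -35, -33] -> -47
  [13, 21, -35, -11, 48, 13, -30, 23, 2] -> [-13, -21, 35, 11, -48, -13, 30, -23, -2] -> -48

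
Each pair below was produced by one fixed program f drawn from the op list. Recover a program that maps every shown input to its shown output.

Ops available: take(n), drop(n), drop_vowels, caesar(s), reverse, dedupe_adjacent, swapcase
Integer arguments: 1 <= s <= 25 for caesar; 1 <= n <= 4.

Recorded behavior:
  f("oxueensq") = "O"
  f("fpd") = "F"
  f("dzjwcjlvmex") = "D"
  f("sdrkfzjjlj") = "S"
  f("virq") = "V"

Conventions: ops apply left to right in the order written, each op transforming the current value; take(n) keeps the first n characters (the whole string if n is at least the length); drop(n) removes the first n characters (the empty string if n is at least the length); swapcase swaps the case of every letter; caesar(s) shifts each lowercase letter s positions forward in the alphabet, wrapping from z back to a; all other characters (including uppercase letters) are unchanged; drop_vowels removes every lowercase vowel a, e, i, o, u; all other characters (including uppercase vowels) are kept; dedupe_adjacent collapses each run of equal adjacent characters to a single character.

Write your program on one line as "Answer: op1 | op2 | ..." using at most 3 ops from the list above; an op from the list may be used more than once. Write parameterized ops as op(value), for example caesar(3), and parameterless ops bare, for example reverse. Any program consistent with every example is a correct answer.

swapcase | take(1)

Check, running the answer program on each example:
  "oxueensq" -> "OXUEENSQ" -> "O"
  "fpd" -> "FPD" -> "F"
  "dzjwcjlvmex" -> "DZJWCJLVMEX" -> "D"
  "sdrkfzjjlj" -> "SDRKFZJJLJ" -> "S"
  "virq" -> "VIRQ" -> "V"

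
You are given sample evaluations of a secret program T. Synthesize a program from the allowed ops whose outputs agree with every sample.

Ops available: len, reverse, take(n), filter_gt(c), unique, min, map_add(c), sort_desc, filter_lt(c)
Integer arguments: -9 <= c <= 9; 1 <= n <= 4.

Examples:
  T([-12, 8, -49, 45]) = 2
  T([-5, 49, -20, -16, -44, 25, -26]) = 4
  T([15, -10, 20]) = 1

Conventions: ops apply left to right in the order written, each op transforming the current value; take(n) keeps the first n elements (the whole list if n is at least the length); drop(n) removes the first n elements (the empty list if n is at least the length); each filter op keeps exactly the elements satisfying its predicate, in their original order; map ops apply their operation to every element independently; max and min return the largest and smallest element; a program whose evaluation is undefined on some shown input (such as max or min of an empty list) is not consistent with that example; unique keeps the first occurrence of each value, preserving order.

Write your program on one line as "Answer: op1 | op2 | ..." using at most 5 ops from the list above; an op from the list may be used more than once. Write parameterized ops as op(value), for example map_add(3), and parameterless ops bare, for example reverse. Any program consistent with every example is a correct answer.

filter_lt(-1) | take(4) | sort_desc | len

Check, running the answer program on each example:
  [-12, 8, -49, 45] -> [-12, -49] -> [-12, -49] -> [-12, -49] -> 2
  [-5, 49, -20, -16, -44, 25, -26] -> [-5, -20, -16, -44, -26] -> [-5, -20, -16, -44] -> [-5, -16, -20, -44] -> 4
  [15, -10, 20] -> [-10] -> [-10] -> [-10] -> 1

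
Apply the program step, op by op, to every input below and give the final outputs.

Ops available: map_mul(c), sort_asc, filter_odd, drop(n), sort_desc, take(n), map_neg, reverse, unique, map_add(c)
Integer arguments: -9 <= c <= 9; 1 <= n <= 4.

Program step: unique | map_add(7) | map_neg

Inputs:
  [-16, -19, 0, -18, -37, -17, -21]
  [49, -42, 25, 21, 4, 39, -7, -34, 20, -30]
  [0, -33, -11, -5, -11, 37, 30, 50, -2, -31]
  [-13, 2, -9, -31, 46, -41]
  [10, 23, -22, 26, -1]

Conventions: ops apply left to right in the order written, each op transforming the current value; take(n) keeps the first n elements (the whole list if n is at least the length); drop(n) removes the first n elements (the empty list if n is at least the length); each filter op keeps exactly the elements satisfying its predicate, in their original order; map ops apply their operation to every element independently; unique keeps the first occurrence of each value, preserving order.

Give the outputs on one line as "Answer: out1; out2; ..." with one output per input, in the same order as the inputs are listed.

[9, 12, -7, 11, 30, 10, 14]; [-56, 35, -32, -28, -11, -46, 0, 27, -27, 23]; [-7, 26, 4, -2, -44, -37, -57, -5, 24]; [6, -9, 2, 24, -53, 34]; [-17, -30, 15, -33, -6]

Execution, op by op:
  [-16, -19, 0, -18, -37, -17, -21] -> [-16, -19, 0, -18, -37, -17, -21] -> [-9, -12, 7, -11, -30, -10, -14] -> [9, 12, -7, 11, 30, 10, 14]
  [49, -42, 25, 21, 4, 39, -7, -34, 20, -30] -> [49, -42, 25, 21, 4, 39, -7, -34, 20, -30] -> [56, -35, 32, 28, 11, 46, 0, -27, 27, -23] -> [-56, 35, -32, -28, -11, -46, 0, 27, -27, 23]
  [0, -33, -11, -5, -11, 37, 30, 50, -2, -31] -> [0, -33, -11, -5, 37, 30, 50, -2, -31] -> [7, -26, -4, 2, 44, 37, 57, 5, -24] -> [-7, 26, 4, -2, -44, -37, -57, -5, 24]
  [-13, 2, -9, -31, 46, -41] -> [-13, 2, -9, -31, 46, -41] -> [-6, 9, -2, -24, 53, -34] -> [6, -9, 2, 24, -53, 34]
  [10, 23, -22, 26, -1] -> [10, 23, -22, 26, -1] -> [17, 30, -15, 33, 6] -> [-17, -30, 15, -33, -6]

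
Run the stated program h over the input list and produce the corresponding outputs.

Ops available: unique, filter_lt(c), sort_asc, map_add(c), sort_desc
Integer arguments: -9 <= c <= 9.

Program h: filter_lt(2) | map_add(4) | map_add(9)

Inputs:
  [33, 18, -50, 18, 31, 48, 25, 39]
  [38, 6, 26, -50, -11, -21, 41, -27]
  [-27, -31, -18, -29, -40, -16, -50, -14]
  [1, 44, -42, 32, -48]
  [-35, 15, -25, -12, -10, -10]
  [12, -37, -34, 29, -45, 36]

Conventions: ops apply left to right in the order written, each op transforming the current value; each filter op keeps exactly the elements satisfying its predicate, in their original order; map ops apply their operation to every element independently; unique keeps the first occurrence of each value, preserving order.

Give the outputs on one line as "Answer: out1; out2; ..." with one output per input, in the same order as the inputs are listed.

Execution, op by op:
  [33, 18, -50, 18, 31, 48, 25, 39] -> [-50] -> [-46] -> [-37]
  [38, 6, 26, -50, -11, -21, 41, -27] -> [-50, -11, -21, -27] -> [-46, -7, -17, -23] -> [-37, 2, -8, -14]
  [-27, -31, -18, -29, -40, -16, -50, -14] -> [-27, -31, -18, -29, -40, -16, -50, -14] -> [-23, -27, -14, -25, -36, -12, -46, -10] -> [-14, -18, -5, -16, -27, -3, -37, -1]
  [1, 44, -42, 32, -48] -> [1, -42, -48] -> [5, -38, -44] -> [14, -29, -35]
  [-35, 15, -25, -12, -10, -10] -> [-35, -25, -12, -10, -10] -> [-31, -21, -8, -6, -6] -> [-22, -12, 1, 3, 3]
  [12, -37, -34, 29, -45, 36] -> [-37, -34, -45] -> [-33, -30, -41] -> [-24, -21, -32]

[-37]; [-37, 2, -8, -14]; [-14, -18, -5, -16, -27, -3, -37, -1]; [14, -29, -35]; [-22, -12, 1, 3, 3]; [-24, -21, -32]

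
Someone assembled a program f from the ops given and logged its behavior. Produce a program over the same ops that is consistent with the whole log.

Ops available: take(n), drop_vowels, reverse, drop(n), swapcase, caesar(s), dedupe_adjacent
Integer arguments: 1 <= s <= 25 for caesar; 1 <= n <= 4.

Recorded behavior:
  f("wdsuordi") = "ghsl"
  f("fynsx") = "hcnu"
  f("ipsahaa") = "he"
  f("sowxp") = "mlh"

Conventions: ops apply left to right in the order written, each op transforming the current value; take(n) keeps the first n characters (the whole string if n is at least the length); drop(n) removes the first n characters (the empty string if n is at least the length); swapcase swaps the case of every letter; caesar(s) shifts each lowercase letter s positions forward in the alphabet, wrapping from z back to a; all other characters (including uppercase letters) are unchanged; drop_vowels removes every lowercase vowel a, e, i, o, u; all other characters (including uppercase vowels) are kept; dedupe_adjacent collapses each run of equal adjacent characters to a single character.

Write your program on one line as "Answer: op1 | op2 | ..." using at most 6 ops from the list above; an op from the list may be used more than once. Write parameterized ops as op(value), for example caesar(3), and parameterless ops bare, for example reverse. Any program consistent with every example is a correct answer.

reverse | drop_vowels | caesar(25) | caesar(16) | drop(1)

Check, running the answer program on each example:
  "wdsuordi" -> "idrousdw" -> "drsdw" -> "cqrcv" -> "sghsl" -> "ghsl"
  "fynsx" -> "xsnyf" -> "xsnyf" -> "wrmxe" -> "mhcnu" -> "hcnu"
  "ipsahaa" -> "aahaspi" -> "hsp" -> "gro" -> "whe" -> "he"
  "sowxp" -> "pxwos" -> "pxws" -> "owvr" -> "emlh" -> "mlh"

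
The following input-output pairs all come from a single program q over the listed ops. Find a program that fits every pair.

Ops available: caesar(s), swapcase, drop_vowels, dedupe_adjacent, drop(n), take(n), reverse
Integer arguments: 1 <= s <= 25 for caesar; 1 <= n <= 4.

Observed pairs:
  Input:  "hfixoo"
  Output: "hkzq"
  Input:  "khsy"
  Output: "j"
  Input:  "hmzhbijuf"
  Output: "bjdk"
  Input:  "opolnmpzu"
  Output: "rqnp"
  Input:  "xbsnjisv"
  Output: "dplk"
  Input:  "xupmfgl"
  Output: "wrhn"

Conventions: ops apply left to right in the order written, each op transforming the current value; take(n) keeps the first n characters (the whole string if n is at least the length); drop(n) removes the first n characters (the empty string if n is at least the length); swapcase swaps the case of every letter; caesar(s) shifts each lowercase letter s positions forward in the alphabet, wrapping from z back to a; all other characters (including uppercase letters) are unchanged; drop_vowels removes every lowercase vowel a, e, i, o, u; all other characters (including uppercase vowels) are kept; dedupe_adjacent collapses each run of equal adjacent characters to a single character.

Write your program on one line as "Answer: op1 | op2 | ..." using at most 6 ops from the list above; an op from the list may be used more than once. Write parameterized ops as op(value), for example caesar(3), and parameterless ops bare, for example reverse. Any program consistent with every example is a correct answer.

drop(1) | caesar(24) | caesar(4) | drop_vowels | take(4)

Check, running the answer program on each example:
  "hfixoo" -> "fixoo" -> "dgvmm" -> "hkzqq" -> "hkzqq" -> "hkzq"
  "khsy" -> "hsy" -> "fqw" -> "jua" -> "j" -> "j"
  "hmzhbijuf" -> "mzhbijuf" -> "kxfzghsd" -> "objdklwh" -> "bjdklwh" -> "bjdk"
  "opolnmpzu" -> "polnmpzu" -> "nmjlknxs" -> "rqnporbw" -> "rqnprbw" -> "rqnp"
  "xbsnjisv" -> "bsnjisv" -> "zqlhgqt" -> "duplkux" -> "dplkx" -> "dplk"
  "xupmfgl" -> "upmfgl" -> "snkdej" -> "wrohin" -> "wrhn" -> "wrhn"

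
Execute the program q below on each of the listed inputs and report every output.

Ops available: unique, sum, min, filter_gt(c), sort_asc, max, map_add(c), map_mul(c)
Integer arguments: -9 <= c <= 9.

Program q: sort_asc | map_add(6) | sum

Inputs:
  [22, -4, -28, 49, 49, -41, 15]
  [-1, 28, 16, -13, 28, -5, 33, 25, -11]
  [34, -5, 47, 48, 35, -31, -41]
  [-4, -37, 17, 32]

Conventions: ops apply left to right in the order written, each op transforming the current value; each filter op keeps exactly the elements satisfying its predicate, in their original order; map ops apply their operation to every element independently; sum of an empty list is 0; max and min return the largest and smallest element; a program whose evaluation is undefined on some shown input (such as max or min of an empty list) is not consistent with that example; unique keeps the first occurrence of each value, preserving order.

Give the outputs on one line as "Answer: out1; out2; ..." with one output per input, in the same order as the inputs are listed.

Execution, op by op:
  [22, -4, -28, 49, 49, -41, 15] -> [-41, -28, -4, 15, 22, 49, 49] -> [-35, -22, 2, 21, 28, 55, 55] -> 104
  [-1, 28, 16, -13, 28, -5, 33, 25, -11] -> [-13, -11, -5, -1, 16, 25, 28, 28, 33] -> [-7, -5, 1, 5, 22, 31, 34, 34, 39] -> 154
  [34, -5, 47, 48, 35, -31, -41] -> [-41, -31, -5, 34, 35, 47, 48] -> [-35, -25, 1, 40, 41, 53, 54] -> 129
  [-4, -37, 17, 32] -> [-37, -4, 17, 32] -> [-31, 2, 23, 38] -> 32

104; 154; 129; 32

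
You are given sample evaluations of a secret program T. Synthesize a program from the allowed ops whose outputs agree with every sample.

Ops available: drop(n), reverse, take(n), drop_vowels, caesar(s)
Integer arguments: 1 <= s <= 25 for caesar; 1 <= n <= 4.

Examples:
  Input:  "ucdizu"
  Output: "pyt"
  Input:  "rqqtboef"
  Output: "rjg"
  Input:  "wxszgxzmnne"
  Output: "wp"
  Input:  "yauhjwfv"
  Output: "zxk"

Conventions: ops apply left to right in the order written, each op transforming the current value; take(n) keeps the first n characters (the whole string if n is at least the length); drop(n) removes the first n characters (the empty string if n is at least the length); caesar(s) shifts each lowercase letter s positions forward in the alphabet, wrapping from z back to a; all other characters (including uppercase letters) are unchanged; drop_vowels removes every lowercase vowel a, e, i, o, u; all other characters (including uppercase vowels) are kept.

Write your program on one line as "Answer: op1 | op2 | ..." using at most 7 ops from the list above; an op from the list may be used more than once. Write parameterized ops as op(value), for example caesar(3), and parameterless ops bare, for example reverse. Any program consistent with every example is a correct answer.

caesar(25) | drop(2) | take(3) | caesar(17) | reverse | drop_vowels

Check, running the answer program on each example:
  "ucdizu" -> "tbchyt" -> "chyt" -> "chy" -> "typ" -> "pyt" -> "pyt"
  "rqqtboef" -> "qppsande" -> "psande" -> "psa" -> "gjr" -> "rjg" -> "rjg"
  "wxszgxzmnne" -> "vwryfwylmmd" -> "ryfwylmmd" -> "ryf" -> "ipw" -> "wpi" -> "wp"
  "yauhjwfv" -> "xztgiveu" -> "tgiveu" -> "tgi" -> "kxz" -> "zxk" -> "zxk"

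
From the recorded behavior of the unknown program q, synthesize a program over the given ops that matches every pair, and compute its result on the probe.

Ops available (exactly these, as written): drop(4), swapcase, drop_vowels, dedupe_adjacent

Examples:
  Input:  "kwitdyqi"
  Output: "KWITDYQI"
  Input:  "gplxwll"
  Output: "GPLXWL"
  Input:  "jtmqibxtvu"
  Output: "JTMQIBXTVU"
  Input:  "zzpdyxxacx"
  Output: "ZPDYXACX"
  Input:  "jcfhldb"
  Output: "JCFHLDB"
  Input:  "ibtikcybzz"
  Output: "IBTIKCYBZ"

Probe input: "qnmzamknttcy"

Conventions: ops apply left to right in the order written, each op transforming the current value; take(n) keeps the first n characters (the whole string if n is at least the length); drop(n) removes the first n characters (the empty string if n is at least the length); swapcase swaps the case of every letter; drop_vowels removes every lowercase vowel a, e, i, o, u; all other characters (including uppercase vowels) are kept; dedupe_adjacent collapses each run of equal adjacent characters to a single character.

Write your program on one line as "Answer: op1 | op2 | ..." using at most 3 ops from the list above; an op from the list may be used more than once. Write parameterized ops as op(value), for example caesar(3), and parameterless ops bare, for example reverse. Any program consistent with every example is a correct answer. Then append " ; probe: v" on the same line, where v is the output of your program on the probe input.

dedupe_adjacent | swapcase ; probe: "QNMZAMKNTCY"

Check, running the answer program on each example:
  "kwitdyqi" -> "kwitdyqi" -> "KWITDYQI"
  "gplxwll" -> "gplxwl" -> "GPLXWL"
  "jtmqibxtvu" -> "jtmqibxtvu" -> "JTMQIBXTVU"
  "zzpdyxxacx" -> "zpdyxacx" -> "ZPDYXACX"
  "jcfhldb" -> "jcfhldb" -> "JCFHLDB"
  "ibtikcybzz" -> "ibtikcybz" -> "IBTIKCYBZ"
  probe: "qnmzamknttcy" -> "qnmzamkntcy" -> "QNMZAMKNTCY"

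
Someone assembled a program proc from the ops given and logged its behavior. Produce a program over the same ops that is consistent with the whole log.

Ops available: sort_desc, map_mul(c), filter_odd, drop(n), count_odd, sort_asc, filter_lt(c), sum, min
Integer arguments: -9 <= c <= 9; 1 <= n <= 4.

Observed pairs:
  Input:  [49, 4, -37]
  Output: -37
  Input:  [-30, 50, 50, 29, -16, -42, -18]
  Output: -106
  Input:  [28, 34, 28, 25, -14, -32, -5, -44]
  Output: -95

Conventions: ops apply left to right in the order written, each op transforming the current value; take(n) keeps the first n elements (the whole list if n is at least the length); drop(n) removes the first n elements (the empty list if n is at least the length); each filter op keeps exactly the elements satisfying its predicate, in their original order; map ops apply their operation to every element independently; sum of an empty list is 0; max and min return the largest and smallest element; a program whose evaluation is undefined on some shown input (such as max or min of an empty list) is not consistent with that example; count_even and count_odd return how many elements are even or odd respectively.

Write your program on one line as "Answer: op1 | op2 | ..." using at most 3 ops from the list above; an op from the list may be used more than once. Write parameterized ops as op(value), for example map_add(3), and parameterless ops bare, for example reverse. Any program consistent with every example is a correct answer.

filter_lt(-3) | sum

Check, running the answer program on each example:
  [49, 4, -37] -> [-37] -> -37
  [-30, 50, 50, 29, -16, -42, -18] -> [-30, -16, -42, -18] -> -106
  [28, 34, 28, 25, -14, -32, -5, -44] -> [-14, -32, -5, -44] -> -95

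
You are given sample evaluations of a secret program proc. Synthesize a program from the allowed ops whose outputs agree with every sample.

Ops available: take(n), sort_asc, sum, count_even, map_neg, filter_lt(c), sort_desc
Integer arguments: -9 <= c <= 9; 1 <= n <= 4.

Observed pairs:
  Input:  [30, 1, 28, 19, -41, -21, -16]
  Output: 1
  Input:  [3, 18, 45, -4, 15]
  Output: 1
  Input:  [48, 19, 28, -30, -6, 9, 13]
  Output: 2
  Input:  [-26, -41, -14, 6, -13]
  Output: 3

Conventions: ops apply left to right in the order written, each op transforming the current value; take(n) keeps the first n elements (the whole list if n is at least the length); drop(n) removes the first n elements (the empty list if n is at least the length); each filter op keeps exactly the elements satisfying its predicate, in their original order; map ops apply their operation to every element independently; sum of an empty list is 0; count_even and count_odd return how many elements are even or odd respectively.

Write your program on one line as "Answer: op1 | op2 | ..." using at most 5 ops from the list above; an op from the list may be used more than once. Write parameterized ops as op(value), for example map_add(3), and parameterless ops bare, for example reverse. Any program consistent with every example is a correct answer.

sort_asc | filter_lt(9) | map_neg | count_even

Check, running the answer program on each example:
  [30, 1, 28, 19, -41, -21, -16] -> [-41, -21, -16, 1, 19, 28, 30] -> [-41, -21, -16, 1] -> [41, 21, 16, -1] -> 1
  [3, 18, 45, -4, 15] -> [-4, 3, 15, 18, 45] -> [-4, 3] -> [4, -3] -> 1
  [48, 19, 28, -30, -6, 9, 13] -> [-30, -6, 9, 13, 19, 28, 48] -> [-30, -6] -> [30, 6] -> 2
  [-26, -41, -14, 6, -13] -> [-41, -26, -14, -13, 6] -> [-41, -26, -14, -13, 6] -> [41, 26, 14, 13, -6] -> 3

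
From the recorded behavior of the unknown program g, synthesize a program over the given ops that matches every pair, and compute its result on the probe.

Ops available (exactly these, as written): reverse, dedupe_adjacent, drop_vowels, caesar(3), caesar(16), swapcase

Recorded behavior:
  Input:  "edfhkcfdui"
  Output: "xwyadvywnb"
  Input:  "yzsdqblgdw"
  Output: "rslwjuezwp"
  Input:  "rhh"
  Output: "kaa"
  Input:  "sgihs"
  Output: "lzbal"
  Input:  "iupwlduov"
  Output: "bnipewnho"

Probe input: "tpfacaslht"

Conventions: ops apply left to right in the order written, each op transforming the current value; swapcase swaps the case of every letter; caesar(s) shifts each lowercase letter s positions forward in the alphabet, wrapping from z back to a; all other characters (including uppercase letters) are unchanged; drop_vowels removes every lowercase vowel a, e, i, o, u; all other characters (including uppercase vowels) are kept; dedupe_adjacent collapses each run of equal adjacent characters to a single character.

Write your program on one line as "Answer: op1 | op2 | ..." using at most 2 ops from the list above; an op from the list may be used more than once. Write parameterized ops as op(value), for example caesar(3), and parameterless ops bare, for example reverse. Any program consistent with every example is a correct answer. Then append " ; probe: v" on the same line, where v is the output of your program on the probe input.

caesar(16) | caesar(3) ; probe: "miytvtleam"

Check, running the answer program on each example:
  "edfhkcfdui" -> "utvxasvtky" -> "xwyadvywnb"
  "yzsdqblgdw" -> "opitgrbwtm" -> "rslwjuezwp"
  "rhh" -> "hxx" -> "kaa"
  "sgihs" -> "iwyxi" -> "lzbal"
  "iupwlduov" -> "ykfmbtkel" -> "bnipewnho"
  probe: "tpfacaslht" -> "jfvqsqibxj" -> "miytvtleam"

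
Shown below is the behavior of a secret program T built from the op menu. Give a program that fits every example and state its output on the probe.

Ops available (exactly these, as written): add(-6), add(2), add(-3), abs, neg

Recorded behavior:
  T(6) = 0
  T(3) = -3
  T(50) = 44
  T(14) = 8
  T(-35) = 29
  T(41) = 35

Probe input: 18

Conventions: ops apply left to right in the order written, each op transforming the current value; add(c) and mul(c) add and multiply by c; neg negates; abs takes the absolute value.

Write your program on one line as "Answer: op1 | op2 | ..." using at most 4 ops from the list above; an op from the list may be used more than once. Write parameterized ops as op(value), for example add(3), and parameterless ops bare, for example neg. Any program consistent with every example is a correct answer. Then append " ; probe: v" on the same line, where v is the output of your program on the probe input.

neg | abs | add(-6) ; probe: 12

Check, running the answer program on each example:
  6 -> -6 -> 6 -> 0
  3 -> -3 -> 3 -> -3
  50 -> -50 -> 50 -> 44
  14 -> -14 -> 14 -> 8
  -35 -> 35 -> 35 -> 29
  41 -> -41 -> 41 -> 35
  probe: 18 -> -18 -> 18 -> 12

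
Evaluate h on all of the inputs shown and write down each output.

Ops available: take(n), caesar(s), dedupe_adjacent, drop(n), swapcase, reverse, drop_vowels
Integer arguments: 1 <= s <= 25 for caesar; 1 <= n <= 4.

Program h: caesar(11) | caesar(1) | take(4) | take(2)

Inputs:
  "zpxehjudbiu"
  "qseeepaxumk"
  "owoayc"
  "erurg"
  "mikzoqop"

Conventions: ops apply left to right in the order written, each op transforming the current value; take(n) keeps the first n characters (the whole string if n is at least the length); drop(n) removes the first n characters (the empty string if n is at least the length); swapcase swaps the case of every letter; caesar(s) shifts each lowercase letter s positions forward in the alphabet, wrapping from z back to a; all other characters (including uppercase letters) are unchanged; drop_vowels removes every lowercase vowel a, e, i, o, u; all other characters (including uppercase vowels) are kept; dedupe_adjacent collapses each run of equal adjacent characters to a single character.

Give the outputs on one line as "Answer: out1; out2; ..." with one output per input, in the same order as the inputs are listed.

Execution, op by op:
  "zpxehjudbiu" -> "kaipsufomtf" -> "lbjqtvgpnug" -> "lbjq" -> "lb"
  "qseeepaxumk" -> "bdpppalifxv" -> "ceqqqbmjgyw" -> "ceqq" -> "ce"
  "owoayc" -> "zhzljn" -> "aiamko" -> "aiam" -> "ai"
  "erurg" -> "pcfcr" -> "qdgds" -> "qdgd" -> "qd"
  "mikzoqop" -> "xtvkzbza" -> "yuwlacab" -> "yuwl" -> "yu"

"lb"; "ce"; "ai"; "qd"; "yu"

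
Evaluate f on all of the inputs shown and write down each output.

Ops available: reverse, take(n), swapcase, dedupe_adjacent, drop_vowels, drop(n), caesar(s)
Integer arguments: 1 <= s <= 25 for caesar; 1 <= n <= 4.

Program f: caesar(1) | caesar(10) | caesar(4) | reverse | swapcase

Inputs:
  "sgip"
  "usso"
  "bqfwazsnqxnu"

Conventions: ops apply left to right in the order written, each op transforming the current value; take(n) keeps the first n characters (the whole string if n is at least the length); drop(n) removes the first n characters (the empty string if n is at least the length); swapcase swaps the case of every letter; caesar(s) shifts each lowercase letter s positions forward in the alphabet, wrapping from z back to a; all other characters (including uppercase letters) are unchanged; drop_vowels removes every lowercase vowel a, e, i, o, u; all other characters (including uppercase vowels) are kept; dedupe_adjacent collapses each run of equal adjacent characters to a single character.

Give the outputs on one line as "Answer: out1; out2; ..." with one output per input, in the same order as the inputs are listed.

Execution, op by op:
  "sgip" -> "thjq" -> "drta" -> "hvxe" -> "exvh" -> "EXVH"
  "usso" -> "vttp" -> "fddz" -> "jhhd" -> "dhhj" -> "DHHJ"
  "bqfwazsnqxnu" -> "crgxbatoryov" -> "mbqhlkdybiyf" -> "qfulpohcfmcj" -> "jcmfchoplufq" -> "JCMFCHOPLUFQ"

"EXVH"; "DHHJ"; "JCMFCHOPLUFQ"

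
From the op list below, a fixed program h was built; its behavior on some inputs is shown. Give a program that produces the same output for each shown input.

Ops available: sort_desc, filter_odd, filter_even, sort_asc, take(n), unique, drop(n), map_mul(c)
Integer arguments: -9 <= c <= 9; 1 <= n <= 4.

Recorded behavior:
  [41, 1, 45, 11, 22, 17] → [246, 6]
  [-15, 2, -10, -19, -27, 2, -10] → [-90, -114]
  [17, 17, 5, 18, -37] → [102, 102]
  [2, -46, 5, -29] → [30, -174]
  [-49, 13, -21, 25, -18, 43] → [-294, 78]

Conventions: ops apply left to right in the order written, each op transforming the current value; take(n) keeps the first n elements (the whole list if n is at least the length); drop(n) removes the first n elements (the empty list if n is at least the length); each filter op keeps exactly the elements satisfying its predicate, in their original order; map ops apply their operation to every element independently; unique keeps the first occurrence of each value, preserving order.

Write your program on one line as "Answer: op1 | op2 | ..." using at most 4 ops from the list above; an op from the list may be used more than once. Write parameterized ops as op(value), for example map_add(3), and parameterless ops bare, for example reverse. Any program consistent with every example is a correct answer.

filter_odd | map_mul(6) | take(2)

Check, running the answer program on each example:
  [41, 1, 45, 11, 22, 17] -> [41, 1, 45, 11, 17] -> [246, 6, 270, 66, 102] -> [246, 6]
  [-15, 2, -10, -19, -27, 2, -10] -> [-15, -19, -27] -> [-90, -114, -162] -> [-90, -114]
  [17, 17, 5, 18, -37] -> [17, 17, 5, -37] -> [102, 102, 30, -222] -> [102, 102]
  [2, -46, 5, -29] -> [5, -29] -> [30, -174] -> [30, -174]
  [-49, 13, -21, 25, -18, 43] -> [-49, 13, -21, 25, 43] -> [-294, 78, -126, 150, 258] -> [-294, 78]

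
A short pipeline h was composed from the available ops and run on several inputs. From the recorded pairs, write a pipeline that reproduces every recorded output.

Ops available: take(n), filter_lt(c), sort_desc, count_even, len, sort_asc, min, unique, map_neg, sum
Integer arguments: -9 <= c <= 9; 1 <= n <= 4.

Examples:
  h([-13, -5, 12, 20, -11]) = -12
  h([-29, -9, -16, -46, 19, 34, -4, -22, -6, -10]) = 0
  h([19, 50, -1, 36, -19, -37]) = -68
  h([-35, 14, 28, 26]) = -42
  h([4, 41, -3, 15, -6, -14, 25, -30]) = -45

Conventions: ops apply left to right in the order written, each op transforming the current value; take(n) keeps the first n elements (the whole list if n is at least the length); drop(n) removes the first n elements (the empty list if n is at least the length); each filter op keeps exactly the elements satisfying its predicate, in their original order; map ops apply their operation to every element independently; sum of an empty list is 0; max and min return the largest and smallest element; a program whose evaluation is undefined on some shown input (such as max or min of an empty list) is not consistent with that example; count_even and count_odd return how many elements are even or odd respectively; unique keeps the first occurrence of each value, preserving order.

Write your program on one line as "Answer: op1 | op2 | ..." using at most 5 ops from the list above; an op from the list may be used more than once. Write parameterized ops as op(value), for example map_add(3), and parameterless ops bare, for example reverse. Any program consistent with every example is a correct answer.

take(3) | map_neg | filter_lt(3) | sort_asc | sum

Check, running the answer program on each example:
  [-13, -5, 12, 20, -11] -> [-13, -5, 12] -> [13, 5, -12] -> [-12] -> [-12] -> -12
  [-29, -9, -16, -46, 19, 34, -4, -22, -6, -10] -> [-29, -9, -16] -> [29, 9, 16] -> [] -> [] -> 0
  [19, 50, -1, 36, -19, -37] -> [19, 50, -1] -> [-19, -50, 1] -> [-19, -50, 1] -> [-50, -19, 1] -> -68
  [-35, 14, 28, 26] -> [-35, 14, 28] -> [35, -14, -28] -> [-14, -28] -> [-28, -14] -> -42
  [4, 41, -3, 15, -6, -14, 25, -30] -> [4, 41, -3] -> [-4, -41, 3] -> [-4, -41] -> [-41, -4] -> -45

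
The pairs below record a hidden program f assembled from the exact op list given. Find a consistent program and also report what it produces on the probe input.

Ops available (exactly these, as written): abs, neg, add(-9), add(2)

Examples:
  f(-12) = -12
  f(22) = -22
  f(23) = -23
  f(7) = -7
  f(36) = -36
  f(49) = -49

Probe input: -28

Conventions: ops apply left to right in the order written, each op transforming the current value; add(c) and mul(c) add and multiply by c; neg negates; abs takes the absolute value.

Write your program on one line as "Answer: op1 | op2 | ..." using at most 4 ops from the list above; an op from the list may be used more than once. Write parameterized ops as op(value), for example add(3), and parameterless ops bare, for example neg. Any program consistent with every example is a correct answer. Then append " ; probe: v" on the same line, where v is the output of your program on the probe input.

neg | abs | neg ; probe: -28

Check, running the answer program on each example:
  -12 -> 12 -> 12 -> -12
  22 -> -22 -> 22 -> -22
  23 -> -23 -> 23 -> -23
  7 -> -7 -> 7 -> -7
  36 -> -36 -> 36 -> -36
  49 -> -49 -> 49 -> -49
  probe: -28 -> 28 -> 28 -> -28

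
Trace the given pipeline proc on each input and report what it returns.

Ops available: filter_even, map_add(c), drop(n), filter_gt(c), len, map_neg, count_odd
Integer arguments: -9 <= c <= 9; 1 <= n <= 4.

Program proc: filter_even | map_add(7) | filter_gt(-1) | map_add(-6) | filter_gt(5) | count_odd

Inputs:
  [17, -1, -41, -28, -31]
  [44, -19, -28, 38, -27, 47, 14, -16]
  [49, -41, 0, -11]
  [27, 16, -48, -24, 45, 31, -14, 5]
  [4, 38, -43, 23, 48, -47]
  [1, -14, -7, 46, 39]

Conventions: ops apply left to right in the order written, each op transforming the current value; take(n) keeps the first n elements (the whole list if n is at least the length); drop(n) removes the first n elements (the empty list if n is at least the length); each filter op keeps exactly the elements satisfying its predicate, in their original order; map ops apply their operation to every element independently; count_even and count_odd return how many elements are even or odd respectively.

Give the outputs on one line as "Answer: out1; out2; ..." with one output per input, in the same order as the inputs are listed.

Execution, op by op:
  [17, -1, -41, -28, -31] -> [-28] -> [-21] -> [] -> [] -> [] -> 0
  [44, -19, -28, 38, -27, 47, 14, -16] -> [44, -28, 38, 14, -16] -> [51, -21, 45, 21, -9] -> [51, 45, 21] -> [45, 39, 15] -> [45, 39, 15] -> 3
  [49, -41, 0, -11] -> [0] -> [7] -> [7] -> [1] -> [] -> 0
  [27, 16, -48, -24, 45, 31, -14, 5] -> [16, -48, -24, -14] -> [23, -41, -17, -7] -> [23] -> [17] -> [17] -> 1
  [4, 38, -43, 23, 48, -47] -> [4, 38, 48] -> [11, 45, 55] -> [11, 45, 55] -> [5, 39, 49] -> [39, 49] -> 2
  [1, -14, -7, 46, 39] -> [-14, 46] -> [-7, 53] -> [53] -> [47] -> [47] -> 1

0; 3; 0; 1; 2; 1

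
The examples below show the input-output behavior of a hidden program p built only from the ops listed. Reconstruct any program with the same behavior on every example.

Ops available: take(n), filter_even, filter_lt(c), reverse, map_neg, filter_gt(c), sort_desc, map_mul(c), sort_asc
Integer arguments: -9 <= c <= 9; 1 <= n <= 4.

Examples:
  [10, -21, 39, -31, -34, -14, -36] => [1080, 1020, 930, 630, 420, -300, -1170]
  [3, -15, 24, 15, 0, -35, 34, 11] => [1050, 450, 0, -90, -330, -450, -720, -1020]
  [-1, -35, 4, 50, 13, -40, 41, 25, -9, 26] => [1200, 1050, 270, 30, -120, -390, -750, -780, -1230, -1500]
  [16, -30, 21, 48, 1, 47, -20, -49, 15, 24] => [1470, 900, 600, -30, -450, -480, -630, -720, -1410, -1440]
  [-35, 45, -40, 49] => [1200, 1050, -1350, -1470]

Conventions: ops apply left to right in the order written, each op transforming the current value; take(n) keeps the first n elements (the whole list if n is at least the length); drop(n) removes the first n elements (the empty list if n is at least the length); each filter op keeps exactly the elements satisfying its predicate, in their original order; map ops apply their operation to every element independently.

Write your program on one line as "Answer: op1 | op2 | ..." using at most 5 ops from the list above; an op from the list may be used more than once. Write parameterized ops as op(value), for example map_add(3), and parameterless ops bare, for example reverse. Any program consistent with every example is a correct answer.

map_mul(5) | sort_desc | map_mul(6) | sort_asc | map_neg

Check, running the answer program on each example:
  [10, -21, 39, -31, -34, -14, -36] -> [50, -105, 195, -155, -170, -70, -180] -> [195, 50, -70, -105, -155, -170, -180] -> [1170, 300, -420, -630, -930, -1020, -1080] -> [-1080, -1020, -930, -630, -420, 300, 1170] -> [1080, 1020, 930, 630, 420, -300, -1170]
  [3, -15, 24, 15, 0, -35, 34, 11] -> [15, -75, 120, 75, 0, -175, 170, 55] -> [170, 120, 75, 55, 15, 0, -75, -175] -> [1020, 720, 450, 330, 90, 0, -450, -1050] -> [-1050, -450, 0, 90, 330, 450, 720, 1020] -> [1050, 450, 0, -90, -330, -450, -720, -1020]
  [-1, -35, 4, 50, 13, -40, 41, 25, -9, 26] -> [-5, -175, 20, 250, 65, -200, 205, 125, -45, 130] -> [250, 205, 130, 125, 65, 20, -5, -45, -175, -200] -> [1500, 1230, 780, 750, 390, 120, -30, -270, -1050, -1200] -> [-1200, -1050, -270, -30, 120, 390, 750, 780, 1230, 1500] -> [1200, 1050, 270, 30, -120, -390, -750, -780, -1230, -1500]
  [16, -30, 21, 48, 1, 47, -20, -49, 15, 24] -> [80, -150, 105, 240, 5, 235, -100, -245, 75, 120] -> [240, 235, 120, 105, 80, 75, 5, -100, -150, -245] -> [1440, 1410, 720, 630, 480, 450, 30, -600, -900, -1470] -> [-1470, -900, -600, 30, 450, 480, 630, 720, 1410, 1440] -> [1470, 900, 600, -30, -450, -480, -630, -720, -1410, -1440]
  [-35, 45, -40, 49] -> [-175, 225, -200, 245] -> [245, 225, -175, -200] -> [1470, 1350, -1050, -1200] -> [-1200, -1050, 1350, 1470] -> [1200, 1050, -1350, -1470]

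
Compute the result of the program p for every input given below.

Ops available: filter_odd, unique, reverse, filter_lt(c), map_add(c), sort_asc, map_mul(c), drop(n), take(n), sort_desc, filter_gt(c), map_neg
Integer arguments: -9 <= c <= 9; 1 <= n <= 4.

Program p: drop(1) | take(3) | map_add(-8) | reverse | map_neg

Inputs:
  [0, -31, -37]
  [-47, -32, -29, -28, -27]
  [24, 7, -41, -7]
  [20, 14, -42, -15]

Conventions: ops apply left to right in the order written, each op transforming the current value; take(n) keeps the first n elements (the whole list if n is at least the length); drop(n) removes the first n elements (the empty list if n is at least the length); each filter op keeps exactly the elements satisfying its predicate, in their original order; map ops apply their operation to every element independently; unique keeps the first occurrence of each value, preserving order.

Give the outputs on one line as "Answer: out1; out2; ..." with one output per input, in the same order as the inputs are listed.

[45, 39]; [36, 37, 40]; [15, 49, 1]; [23, 50, -6]

Execution, op by op:
  [0, -31, -37] -> [-31, -37] -> [-31, -37] -> [-39, -45] -> [-45, -39] -> [45, 39]
  [-47, -32, -29, -28, -27] -> [-32, -29, -28, -27] -> [-32, -29, -28] -> [-40, -37, -36] -> [-36, -37, -40] -> [36, 37, 40]
  [24, 7, -41, -7] -> [7, -41, -7] -> [7, -41, -7] -> [-1, -49, -15] -> [-15, -49, -1] -> [15, 49, 1]
  [20, 14, -42, -15] -> [14, -42, -15] -> [14, -42, -15] -> [6, -50, -23] -> [-23, -50, 6] -> [23, 50, -6]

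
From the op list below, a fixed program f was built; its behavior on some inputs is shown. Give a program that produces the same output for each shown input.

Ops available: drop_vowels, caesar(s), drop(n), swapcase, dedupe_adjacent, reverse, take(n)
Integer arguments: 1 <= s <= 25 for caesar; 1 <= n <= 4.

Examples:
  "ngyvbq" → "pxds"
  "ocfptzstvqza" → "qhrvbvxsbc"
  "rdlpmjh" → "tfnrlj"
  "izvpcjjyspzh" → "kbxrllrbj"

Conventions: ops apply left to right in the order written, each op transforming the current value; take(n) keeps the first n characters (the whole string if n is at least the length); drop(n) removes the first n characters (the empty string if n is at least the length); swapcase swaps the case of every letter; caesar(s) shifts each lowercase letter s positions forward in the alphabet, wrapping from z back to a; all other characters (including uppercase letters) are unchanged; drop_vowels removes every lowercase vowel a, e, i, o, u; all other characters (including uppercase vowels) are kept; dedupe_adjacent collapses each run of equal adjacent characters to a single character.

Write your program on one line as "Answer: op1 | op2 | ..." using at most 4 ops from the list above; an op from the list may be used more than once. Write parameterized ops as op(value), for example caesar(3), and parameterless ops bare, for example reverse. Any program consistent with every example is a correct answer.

caesar(6) | caesar(22) | drop_vowels

Check, running the answer program on each example:
  "ngyvbq" -> "tmebhw" -> "piaxds" -> "pxds"
  "ocfptzstvqza" -> "uilvzfyzbwfg" -> "qehrvbuvxsbc" -> "qhrvbvxsbc"
  "rdlpmjh" -> "xjrvspn" -> "tfnrolj" -> "tfnrlj"
  "izvpcjjyspzh" -> "ofbvippeyvfn" -> "kbxrellaurbj" -> "kbxrllrbj"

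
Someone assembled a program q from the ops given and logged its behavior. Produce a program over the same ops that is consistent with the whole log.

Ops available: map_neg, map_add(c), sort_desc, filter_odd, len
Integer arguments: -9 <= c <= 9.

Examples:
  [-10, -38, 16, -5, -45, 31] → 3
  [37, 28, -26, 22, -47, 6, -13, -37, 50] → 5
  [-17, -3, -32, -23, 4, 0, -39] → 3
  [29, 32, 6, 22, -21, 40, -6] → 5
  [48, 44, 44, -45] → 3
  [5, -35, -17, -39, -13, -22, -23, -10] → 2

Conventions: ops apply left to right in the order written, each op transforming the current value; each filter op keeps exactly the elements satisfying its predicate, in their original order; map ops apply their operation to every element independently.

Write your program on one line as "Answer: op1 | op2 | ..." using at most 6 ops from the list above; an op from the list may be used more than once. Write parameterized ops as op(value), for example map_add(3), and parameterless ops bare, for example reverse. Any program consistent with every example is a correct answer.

map_neg | map_add(-5) | map_neg | filter_odd | len

Check, running the answer program on each example:
  [-10, -38, 16, -5, -45, 31] -> [10, 38, -16, 5, 45, -31] -> [5, 33, -21, 0, 40, -36] -> [-5, -33, 21, 0, -40, 36] -> [-5, -33, 21] -> 3
  [37, 28, -26, 22, -47, 6, -13, -37, 50] -> [-37, -28, 26, -22, 47, -6, 13, 37, -50] -> [-42, -33, 21, -27, 42, -11, 8, 32, -55] -> [42, 33, -21, 27, -42, 11, -8, -32, 55] -> [33, -21, 27, 11, 55] -> 5
  [-17, -3, -32, -23, 4, 0, -39] -> [17, 3, 32, 23, -4, 0, 39] -> [12, -2, 27, 18, -9, -5, 34] -> [-12, 2, -27, -18, 9, 5, -34] -> [-27, 9, 5] -> 3
  [29, 32, 6, 22, -21, 40, -6] -> [-29, -32, -6, -22, 21, -40, 6] -> [-34, -37, -11, -27, 16, -45, 1] -> [34, 37, 11, 27, -16, 45, -1] -> [37, 11, 27, 45, -1] -> 5
  [48, 44, 44, -45] -> [-48, -44, -44, 45] -> [-53, -49, -49, 40] -> [53, 49, 49, -40] -> [53, 49, 49] -> 3
  [5, -35, -17, -39, -13, -22, -23, -10] -> [-5, 35, 17, 39, 13, 22, 23, 10] -> [-10, 30, 12, 34, 8, 17, 18, 5] -> [10, -30, -12, -34, -8, -17, -18, -5] -> [-17, -5] -> 2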